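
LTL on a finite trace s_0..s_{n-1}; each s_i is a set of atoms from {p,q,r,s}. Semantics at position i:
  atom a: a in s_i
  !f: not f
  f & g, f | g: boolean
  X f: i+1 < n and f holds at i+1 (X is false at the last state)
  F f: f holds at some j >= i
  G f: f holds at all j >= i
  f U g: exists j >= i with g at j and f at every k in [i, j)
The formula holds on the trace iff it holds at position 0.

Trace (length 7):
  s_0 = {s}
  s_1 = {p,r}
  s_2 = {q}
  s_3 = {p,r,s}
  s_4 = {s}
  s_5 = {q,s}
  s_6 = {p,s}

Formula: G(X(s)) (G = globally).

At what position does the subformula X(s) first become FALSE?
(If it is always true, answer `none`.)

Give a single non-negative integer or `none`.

s_0={s}: X(s)=False s=True
s_1={p,r}: X(s)=False s=False
s_2={q}: X(s)=True s=False
s_3={p,r,s}: X(s)=True s=True
s_4={s}: X(s)=True s=True
s_5={q,s}: X(s)=True s=True
s_6={p,s}: X(s)=False s=True
G(X(s)) holds globally = False
First violation at position 0.

Answer: 0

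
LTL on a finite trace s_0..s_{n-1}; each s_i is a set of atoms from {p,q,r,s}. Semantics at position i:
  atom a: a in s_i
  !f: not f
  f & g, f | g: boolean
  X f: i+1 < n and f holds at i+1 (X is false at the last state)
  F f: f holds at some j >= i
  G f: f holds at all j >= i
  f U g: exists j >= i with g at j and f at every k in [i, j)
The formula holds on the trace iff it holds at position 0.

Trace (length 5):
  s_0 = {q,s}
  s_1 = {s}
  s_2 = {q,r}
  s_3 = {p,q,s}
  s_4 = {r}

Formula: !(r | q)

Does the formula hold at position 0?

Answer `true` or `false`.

s_0={q,s}: !(r | q)=False (r | q)=True r=False q=True
s_1={s}: !(r | q)=True (r | q)=False r=False q=False
s_2={q,r}: !(r | q)=False (r | q)=True r=True q=True
s_3={p,q,s}: !(r | q)=False (r | q)=True r=False q=True
s_4={r}: !(r | q)=False (r | q)=True r=True q=False

Answer: false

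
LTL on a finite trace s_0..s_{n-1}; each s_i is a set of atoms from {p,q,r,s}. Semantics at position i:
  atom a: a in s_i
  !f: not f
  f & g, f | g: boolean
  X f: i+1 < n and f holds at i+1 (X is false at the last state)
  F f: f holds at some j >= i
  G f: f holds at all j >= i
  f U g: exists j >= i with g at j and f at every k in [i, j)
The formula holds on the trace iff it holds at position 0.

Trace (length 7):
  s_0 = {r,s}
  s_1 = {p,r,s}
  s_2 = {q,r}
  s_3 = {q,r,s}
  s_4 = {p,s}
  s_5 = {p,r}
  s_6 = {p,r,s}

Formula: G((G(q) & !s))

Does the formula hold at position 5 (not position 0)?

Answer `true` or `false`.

Answer: false

Derivation:
s_0={r,s}: G((G(q) & !s))=False (G(q) & !s)=False G(q)=False q=False !s=False s=True
s_1={p,r,s}: G((G(q) & !s))=False (G(q) & !s)=False G(q)=False q=False !s=False s=True
s_2={q,r}: G((G(q) & !s))=False (G(q) & !s)=False G(q)=False q=True !s=True s=False
s_3={q,r,s}: G((G(q) & !s))=False (G(q) & !s)=False G(q)=False q=True !s=False s=True
s_4={p,s}: G((G(q) & !s))=False (G(q) & !s)=False G(q)=False q=False !s=False s=True
s_5={p,r}: G((G(q) & !s))=False (G(q) & !s)=False G(q)=False q=False !s=True s=False
s_6={p,r,s}: G((G(q) & !s))=False (G(q) & !s)=False G(q)=False q=False !s=False s=True
Evaluating at position 5: result = False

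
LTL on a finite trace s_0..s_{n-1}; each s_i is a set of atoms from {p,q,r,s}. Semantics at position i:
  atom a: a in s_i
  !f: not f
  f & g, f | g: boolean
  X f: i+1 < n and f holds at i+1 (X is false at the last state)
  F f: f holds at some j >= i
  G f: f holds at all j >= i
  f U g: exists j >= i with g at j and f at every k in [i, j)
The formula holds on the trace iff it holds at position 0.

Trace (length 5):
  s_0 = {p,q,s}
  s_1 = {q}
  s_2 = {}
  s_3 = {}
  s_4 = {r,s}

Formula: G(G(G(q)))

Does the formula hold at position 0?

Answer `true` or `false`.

Answer: false

Derivation:
s_0={p,q,s}: G(G(G(q)))=False G(G(q))=False G(q)=False q=True
s_1={q}: G(G(G(q)))=False G(G(q))=False G(q)=False q=True
s_2={}: G(G(G(q)))=False G(G(q))=False G(q)=False q=False
s_3={}: G(G(G(q)))=False G(G(q))=False G(q)=False q=False
s_4={r,s}: G(G(G(q)))=False G(G(q))=False G(q)=False q=False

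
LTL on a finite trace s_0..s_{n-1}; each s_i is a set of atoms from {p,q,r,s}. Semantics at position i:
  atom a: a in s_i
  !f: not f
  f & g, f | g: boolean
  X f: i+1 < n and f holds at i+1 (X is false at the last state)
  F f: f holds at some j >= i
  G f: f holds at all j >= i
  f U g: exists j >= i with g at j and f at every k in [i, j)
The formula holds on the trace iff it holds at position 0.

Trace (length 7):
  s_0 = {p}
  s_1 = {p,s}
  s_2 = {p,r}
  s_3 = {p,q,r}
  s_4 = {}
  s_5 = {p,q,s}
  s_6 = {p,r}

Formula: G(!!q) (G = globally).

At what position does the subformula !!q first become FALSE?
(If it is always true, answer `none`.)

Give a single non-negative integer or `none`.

s_0={p}: !!q=False !q=True q=False
s_1={p,s}: !!q=False !q=True q=False
s_2={p,r}: !!q=False !q=True q=False
s_3={p,q,r}: !!q=True !q=False q=True
s_4={}: !!q=False !q=True q=False
s_5={p,q,s}: !!q=True !q=False q=True
s_6={p,r}: !!q=False !q=True q=False
G(!!q) holds globally = False
First violation at position 0.

Answer: 0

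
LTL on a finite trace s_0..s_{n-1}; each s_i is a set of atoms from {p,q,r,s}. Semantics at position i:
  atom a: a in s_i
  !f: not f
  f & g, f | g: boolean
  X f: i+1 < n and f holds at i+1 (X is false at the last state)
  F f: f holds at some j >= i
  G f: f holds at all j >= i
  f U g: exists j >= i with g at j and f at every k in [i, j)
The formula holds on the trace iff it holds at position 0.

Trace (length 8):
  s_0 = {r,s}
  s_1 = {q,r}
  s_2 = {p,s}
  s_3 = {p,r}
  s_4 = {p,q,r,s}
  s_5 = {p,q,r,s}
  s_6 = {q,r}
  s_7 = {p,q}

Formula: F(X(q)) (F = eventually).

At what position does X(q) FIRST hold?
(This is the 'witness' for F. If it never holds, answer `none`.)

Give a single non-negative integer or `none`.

s_0={r,s}: X(q)=True q=False
s_1={q,r}: X(q)=False q=True
s_2={p,s}: X(q)=False q=False
s_3={p,r}: X(q)=True q=False
s_4={p,q,r,s}: X(q)=True q=True
s_5={p,q,r,s}: X(q)=True q=True
s_6={q,r}: X(q)=True q=True
s_7={p,q}: X(q)=False q=True
F(X(q)) holds; first witness at position 0.

Answer: 0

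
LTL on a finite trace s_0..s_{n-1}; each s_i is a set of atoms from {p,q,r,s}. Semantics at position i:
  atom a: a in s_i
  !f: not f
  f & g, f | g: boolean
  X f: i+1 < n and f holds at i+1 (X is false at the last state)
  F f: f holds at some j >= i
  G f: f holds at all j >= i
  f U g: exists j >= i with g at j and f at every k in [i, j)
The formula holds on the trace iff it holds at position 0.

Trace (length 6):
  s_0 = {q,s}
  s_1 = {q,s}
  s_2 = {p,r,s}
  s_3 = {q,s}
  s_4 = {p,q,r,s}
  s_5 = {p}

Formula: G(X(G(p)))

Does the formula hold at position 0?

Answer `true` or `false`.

Answer: false

Derivation:
s_0={q,s}: G(X(G(p)))=False X(G(p))=False G(p)=False p=False
s_1={q,s}: G(X(G(p)))=False X(G(p))=False G(p)=False p=False
s_2={p,r,s}: G(X(G(p)))=False X(G(p))=False G(p)=False p=True
s_3={q,s}: G(X(G(p)))=False X(G(p))=True G(p)=False p=False
s_4={p,q,r,s}: G(X(G(p)))=False X(G(p))=True G(p)=True p=True
s_5={p}: G(X(G(p)))=False X(G(p))=False G(p)=True p=True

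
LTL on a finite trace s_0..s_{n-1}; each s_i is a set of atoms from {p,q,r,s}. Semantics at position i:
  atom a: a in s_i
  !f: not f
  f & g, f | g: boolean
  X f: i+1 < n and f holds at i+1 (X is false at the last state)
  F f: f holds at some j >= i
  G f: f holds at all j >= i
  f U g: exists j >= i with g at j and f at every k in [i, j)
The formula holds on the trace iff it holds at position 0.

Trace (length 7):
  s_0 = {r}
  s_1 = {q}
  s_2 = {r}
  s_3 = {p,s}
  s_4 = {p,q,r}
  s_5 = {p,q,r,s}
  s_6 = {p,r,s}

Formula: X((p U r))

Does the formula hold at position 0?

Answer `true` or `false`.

s_0={r}: X((p U r))=False (p U r)=True p=False r=True
s_1={q}: X((p U r))=True (p U r)=False p=False r=False
s_2={r}: X((p U r))=True (p U r)=True p=False r=True
s_3={p,s}: X((p U r))=True (p U r)=True p=True r=False
s_4={p,q,r}: X((p U r))=True (p U r)=True p=True r=True
s_5={p,q,r,s}: X((p U r))=True (p U r)=True p=True r=True
s_6={p,r,s}: X((p U r))=False (p U r)=True p=True r=True

Answer: false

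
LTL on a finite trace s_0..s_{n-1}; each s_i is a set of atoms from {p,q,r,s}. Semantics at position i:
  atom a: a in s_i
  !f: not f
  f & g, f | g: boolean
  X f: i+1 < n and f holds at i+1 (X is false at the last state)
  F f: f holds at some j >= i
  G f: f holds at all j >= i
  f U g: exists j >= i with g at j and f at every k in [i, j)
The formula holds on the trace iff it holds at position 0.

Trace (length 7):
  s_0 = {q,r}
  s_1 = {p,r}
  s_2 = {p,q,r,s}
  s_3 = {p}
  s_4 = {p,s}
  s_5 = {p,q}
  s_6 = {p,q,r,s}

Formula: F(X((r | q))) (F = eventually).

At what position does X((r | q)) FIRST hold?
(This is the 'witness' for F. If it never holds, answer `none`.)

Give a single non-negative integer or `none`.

s_0={q,r}: X((r | q))=True (r | q)=True r=True q=True
s_1={p,r}: X((r | q))=True (r | q)=True r=True q=False
s_2={p,q,r,s}: X((r | q))=False (r | q)=True r=True q=True
s_3={p}: X((r | q))=False (r | q)=False r=False q=False
s_4={p,s}: X((r | q))=True (r | q)=False r=False q=False
s_5={p,q}: X((r | q))=True (r | q)=True r=False q=True
s_6={p,q,r,s}: X((r | q))=False (r | q)=True r=True q=True
F(X((r | q))) holds; first witness at position 0.

Answer: 0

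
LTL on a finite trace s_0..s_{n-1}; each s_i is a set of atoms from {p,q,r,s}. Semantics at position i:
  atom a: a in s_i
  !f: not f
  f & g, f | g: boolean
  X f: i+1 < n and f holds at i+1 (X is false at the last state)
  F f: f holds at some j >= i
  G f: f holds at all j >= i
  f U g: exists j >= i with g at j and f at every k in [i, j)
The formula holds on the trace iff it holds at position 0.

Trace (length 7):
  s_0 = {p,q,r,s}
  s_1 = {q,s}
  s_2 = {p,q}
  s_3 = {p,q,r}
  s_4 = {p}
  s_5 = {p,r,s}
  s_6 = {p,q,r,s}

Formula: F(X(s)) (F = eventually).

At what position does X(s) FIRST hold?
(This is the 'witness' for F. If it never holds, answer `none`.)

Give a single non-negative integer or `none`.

Answer: 0

Derivation:
s_0={p,q,r,s}: X(s)=True s=True
s_1={q,s}: X(s)=False s=True
s_2={p,q}: X(s)=False s=False
s_3={p,q,r}: X(s)=False s=False
s_4={p}: X(s)=True s=False
s_5={p,r,s}: X(s)=True s=True
s_6={p,q,r,s}: X(s)=False s=True
F(X(s)) holds; first witness at position 0.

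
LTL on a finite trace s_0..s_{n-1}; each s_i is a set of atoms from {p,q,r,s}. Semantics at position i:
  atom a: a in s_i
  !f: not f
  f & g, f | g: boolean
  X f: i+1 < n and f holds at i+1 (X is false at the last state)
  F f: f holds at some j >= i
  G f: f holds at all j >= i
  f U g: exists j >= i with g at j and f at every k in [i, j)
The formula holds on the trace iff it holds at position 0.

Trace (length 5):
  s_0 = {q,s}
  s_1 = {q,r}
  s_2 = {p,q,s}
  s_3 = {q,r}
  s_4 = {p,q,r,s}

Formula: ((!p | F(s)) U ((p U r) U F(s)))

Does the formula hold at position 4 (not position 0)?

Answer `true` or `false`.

Answer: true

Derivation:
s_0={q,s}: ((!p | F(s)) U ((p U r) U F(s)))=True (!p | F(s))=True !p=True p=False F(s)=True s=True ((p U r) U F(s))=True (p U r)=False r=False
s_1={q,r}: ((!p | F(s)) U ((p U r) U F(s)))=True (!p | F(s))=True !p=True p=False F(s)=True s=False ((p U r) U F(s))=True (p U r)=True r=True
s_2={p,q,s}: ((!p | F(s)) U ((p U r) U F(s)))=True (!p | F(s))=True !p=False p=True F(s)=True s=True ((p U r) U F(s))=True (p U r)=True r=False
s_3={q,r}: ((!p | F(s)) U ((p U r) U F(s)))=True (!p | F(s))=True !p=True p=False F(s)=True s=False ((p U r) U F(s))=True (p U r)=True r=True
s_4={p,q,r,s}: ((!p | F(s)) U ((p U r) U F(s)))=True (!p | F(s))=True !p=False p=True F(s)=True s=True ((p U r) U F(s))=True (p U r)=True r=True
Evaluating at position 4: result = True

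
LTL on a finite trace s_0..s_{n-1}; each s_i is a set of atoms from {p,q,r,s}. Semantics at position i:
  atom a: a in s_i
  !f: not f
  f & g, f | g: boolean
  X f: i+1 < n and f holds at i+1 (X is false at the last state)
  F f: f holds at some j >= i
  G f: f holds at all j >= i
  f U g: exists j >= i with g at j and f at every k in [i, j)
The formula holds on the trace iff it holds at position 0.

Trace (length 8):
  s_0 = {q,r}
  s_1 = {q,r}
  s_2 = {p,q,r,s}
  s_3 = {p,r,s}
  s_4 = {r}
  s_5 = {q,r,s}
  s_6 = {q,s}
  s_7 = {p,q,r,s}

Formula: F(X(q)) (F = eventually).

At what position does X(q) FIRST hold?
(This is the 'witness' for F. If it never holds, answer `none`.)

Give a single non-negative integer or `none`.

Answer: 0

Derivation:
s_0={q,r}: X(q)=True q=True
s_1={q,r}: X(q)=True q=True
s_2={p,q,r,s}: X(q)=False q=True
s_3={p,r,s}: X(q)=False q=False
s_4={r}: X(q)=True q=False
s_5={q,r,s}: X(q)=True q=True
s_6={q,s}: X(q)=True q=True
s_7={p,q,r,s}: X(q)=False q=True
F(X(q)) holds; first witness at position 0.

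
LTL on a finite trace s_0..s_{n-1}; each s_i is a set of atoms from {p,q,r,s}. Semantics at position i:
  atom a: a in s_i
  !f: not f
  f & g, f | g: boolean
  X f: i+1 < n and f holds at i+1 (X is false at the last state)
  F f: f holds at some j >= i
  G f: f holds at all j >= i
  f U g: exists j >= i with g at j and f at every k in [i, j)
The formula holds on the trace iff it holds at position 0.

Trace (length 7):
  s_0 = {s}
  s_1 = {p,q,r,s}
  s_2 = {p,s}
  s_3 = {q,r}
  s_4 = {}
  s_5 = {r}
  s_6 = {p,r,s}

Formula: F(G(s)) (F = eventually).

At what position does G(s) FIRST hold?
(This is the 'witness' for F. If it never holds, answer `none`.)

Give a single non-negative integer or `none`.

s_0={s}: G(s)=False s=True
s_1={p,q,r,s}: G(s)=False s=True
s_2={p,s}: G(s)=False s=True
s_3={q,r}: G(s)=False s=False
s_4={}: G(s)=False s=False
s_5={r}: G(s)=False s=False
s_6={p,r,s}: G(s)=True s=True
F(G(s)) holds; first witness at position 6.

Answer: 6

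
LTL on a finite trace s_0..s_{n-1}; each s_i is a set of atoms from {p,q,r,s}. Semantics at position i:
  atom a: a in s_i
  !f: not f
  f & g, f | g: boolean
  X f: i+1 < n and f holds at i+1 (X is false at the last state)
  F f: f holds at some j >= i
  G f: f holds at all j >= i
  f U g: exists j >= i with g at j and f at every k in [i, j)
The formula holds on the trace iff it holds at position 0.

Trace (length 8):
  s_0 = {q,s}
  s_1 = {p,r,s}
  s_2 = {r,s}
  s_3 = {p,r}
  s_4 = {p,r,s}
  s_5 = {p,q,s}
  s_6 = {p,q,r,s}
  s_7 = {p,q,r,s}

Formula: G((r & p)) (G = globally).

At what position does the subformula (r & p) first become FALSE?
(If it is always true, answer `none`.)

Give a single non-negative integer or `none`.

Answer: 0

Derivation:
s_0={q,s}: (r & p)=False r=False p=False
s_1={p,r,s}: (r & p)=True r=True p=True
s_2={r,s}: (r & p)=False r=True p=False
s_3={p,r}: (r & p)=True r=True p=True
s_4={p,r,s}: (r & p)=True r=True p=True
s_5={p,q,s}: (r & p)=False r=False p=True
s_6={p,q,r,s}: (r & p)=True r=True p=True
s_7={p,q,r,s}: (r & p)=True r=True p=True
G((r & p)) holds globally = False
First violation at position 0.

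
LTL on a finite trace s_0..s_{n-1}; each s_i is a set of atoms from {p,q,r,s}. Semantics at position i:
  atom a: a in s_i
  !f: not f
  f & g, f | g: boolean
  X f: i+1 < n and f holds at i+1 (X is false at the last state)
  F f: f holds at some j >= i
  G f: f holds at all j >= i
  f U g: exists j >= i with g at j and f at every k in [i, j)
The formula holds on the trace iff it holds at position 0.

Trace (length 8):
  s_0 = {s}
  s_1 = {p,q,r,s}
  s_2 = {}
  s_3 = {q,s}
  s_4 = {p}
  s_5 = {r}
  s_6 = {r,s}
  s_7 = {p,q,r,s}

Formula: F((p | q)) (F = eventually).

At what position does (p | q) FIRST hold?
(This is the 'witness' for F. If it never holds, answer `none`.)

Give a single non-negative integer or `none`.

s_0={s}: (p | q)=False p=False q=False
s_1={p,q,r,s}: (p | q)=True p=True q=True
s_2={}: (p | q)=False p=False q=False
s_3={q,s}: (p | q)=True p=False q=True
s_4={p}: (p | q)=True p=True q=False
s_5={r}: (p | q)=False p=False q=False
s_6={r,s}: (p | q)=False p=False q=False
s_7={p,q,r,s}: (p | q)=True p=True q=True
F((p | q)) holds; first witness at position 1.

Answer: 1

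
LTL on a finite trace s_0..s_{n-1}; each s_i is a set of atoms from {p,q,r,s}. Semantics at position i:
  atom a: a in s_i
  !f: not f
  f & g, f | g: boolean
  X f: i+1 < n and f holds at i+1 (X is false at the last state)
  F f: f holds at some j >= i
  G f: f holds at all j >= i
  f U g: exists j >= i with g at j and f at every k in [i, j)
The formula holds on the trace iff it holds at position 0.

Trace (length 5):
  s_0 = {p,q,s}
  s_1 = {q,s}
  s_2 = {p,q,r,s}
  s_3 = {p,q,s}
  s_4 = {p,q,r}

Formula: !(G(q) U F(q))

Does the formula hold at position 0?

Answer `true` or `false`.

s_0={p,q,s}: !(G(q) U F(q))=False (G(q) U F(q))=True G(q)=True q=True F(q)=True
s_1={q,s}: !(G(q) U F(q))=False (G(q) U F(q))=True G(q)=True q=True F(q)=True
s_2={p,q,r,s}: !(G(q) U F(q))=False (G(q) U F(q))=True G(q)=True q=True F(q)=True
s_3={p,q,s}: !(G(q) U F(q))=False (G(q) U F(q))=True G(q)=True q=True F(q)=True
s_4={p,q,r}: !(G(q) U F(q))=False (G(q) U F(q))=True G(q)=True q=True F(q)=True

Answer: false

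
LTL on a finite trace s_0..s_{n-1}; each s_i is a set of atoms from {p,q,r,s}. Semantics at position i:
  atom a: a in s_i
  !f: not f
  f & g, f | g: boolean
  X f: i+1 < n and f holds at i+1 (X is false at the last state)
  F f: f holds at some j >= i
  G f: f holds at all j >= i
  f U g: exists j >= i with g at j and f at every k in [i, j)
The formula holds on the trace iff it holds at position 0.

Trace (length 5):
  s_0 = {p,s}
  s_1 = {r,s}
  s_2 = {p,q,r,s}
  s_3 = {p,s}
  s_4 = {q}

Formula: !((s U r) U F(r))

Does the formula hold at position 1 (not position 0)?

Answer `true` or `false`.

s_0={p,s}: !((s U r) U F(r))=False ((s U r) U F(r))=True (s U r)=True s=True r=False F(r)=True
s_1={r,s}: !((s U r) U F(r))=False ((s U r) U F(r))=True (s U r)=True s=True r=True F(r)=True
s_2={p,q,r,s}: !((s U r) U F(r))=False ((s U r) U F(r))=True (s U r)=True s=True r=True F(r)=True
s_3={p,s}: !((s U r) U F(r))=True ((s U r) U F(r))=False (s U r)=False s=True r=False F(r)=False
s_4={q}: !((s U r) U F(r))=True ((s U r) U F(r))=False (s U r)=False s=False r=False F(r)=False
Evaluating at position 1: result = False

Answer: false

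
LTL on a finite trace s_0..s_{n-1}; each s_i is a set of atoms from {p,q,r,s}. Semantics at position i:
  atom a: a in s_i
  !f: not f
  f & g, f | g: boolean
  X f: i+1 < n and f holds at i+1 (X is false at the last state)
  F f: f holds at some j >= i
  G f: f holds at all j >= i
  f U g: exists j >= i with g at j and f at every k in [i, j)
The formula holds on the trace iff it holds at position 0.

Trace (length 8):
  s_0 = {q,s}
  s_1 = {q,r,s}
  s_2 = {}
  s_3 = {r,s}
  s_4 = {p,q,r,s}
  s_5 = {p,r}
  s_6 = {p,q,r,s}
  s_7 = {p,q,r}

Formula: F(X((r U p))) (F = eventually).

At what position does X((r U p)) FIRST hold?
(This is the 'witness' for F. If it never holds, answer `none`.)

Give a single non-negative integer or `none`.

s_0={q,s}: X((r U p))=False (r U p)=False r=False p=False
s_1={q,r,s}: X((r U p))=False (r U p)=False r=True p=False
s_2={}: X((r U p))=True (r U p)=False r=False p=False
s_3={r,s}: X((r U p))=True (r U p)=True r=True p=False
s_4={p,q,r,s}: X((r U p))=True (r U p)=True r=True p=True
s_5={p,r}: X((r U p))=True (r U p)=True r=True p=True
s_6={p,q,r,s}: X((r U p))=True (r U p)=True r=True p=True
s_7={p,q,r}: X((r U p))=False (r U p)=True r=True p=True
F(X((r U p))) holds; first witness at position 2.

Answer: 2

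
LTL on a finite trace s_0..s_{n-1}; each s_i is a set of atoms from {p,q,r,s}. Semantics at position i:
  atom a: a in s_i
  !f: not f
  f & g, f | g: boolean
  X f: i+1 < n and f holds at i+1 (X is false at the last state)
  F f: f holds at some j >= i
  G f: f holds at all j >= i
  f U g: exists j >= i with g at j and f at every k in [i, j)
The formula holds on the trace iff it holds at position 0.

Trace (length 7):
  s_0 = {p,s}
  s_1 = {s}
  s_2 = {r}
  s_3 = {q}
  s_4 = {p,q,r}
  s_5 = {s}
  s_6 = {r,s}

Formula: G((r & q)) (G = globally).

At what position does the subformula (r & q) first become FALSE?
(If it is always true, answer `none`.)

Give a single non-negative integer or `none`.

s_0={p,s}: (r & q)=False r=False q=False
s_1={s}: (r & q)=False r=False q=False
s_2={r}: (r & q)=False r=True q=False
s_3={q}: (r & q)=False r=False q=True
s_4={p,q,r}: (r & q)=True r=True q=True
s_5={s}: (r & q)=False r=False q=False
s_6={r,s}: (r & q)=False r=True q=False
G((r & q)) holds globally = False
First violation at position 0.

Answer: 0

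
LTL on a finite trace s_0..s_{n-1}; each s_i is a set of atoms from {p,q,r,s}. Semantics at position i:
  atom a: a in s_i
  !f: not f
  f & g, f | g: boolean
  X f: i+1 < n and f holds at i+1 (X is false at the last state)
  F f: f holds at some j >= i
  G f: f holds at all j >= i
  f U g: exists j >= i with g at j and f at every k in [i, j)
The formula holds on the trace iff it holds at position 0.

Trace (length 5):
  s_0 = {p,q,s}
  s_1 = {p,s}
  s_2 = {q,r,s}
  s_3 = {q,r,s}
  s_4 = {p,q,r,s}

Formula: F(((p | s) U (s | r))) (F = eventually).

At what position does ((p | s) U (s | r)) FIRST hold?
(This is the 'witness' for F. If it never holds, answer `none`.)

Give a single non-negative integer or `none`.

Answer: 0

Derivation:
s_0={p,q,s}: ((p | s) U (s | r))=True (p | s)=True p=True s=True (s | r)=True r=False
s_1={p,s}: ((p | s) U (s | r))=True (p | s)=True p=True s=True (s | r)=True r=False
s_2={q,r,s}: ((p | s) U (s | r))=True (p | s)=True p=False s=True (s | r)=True r=True
s_3={q,r,s}: ((p | s) U (s | r))=True (p | s)=True p=False s=True (s | r)=True r=True
s_4={p,q,r,s}: ((p | s) U (s | r))=True (p | s)=True p=True s=True (s | r)=True r=True
F(((p | s) U (s | r))) holds; first witness at position 0.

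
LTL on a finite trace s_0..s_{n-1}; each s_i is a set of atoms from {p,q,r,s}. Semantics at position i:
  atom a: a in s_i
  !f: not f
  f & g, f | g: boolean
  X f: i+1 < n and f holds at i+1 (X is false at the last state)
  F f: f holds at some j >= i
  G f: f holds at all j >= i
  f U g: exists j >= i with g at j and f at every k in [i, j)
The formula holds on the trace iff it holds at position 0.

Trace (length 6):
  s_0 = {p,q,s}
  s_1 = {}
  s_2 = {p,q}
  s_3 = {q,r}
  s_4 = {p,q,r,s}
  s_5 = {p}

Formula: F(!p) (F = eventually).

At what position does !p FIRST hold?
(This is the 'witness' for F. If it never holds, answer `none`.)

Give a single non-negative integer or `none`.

Answer: 1

Derivation:
s_0={p,q,s}: !p=False p=True
s_1={}: !p=True p=False
s_2={p,q}: !p=False p=True
s_3={q,r}: !p=True p=False
s_4={p,q,r,s}: !p=False p=True
s_5={p}: !p=False p=True
F(!p) holds; first witness at position 1.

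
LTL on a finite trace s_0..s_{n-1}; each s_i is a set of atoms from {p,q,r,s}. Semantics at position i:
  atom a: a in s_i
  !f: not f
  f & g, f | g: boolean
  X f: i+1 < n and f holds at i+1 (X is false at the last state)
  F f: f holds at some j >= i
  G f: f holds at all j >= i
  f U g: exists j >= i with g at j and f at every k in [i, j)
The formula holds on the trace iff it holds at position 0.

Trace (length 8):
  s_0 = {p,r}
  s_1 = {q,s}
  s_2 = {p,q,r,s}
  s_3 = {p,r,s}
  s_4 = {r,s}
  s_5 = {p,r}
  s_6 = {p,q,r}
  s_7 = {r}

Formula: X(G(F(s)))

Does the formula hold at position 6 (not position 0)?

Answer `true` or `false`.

s_0={p,r}: X(G(F(s)))=False G(F(s))=False F(s)=True s=False
s_1={q,s}: X(G(F(s)))=False G(F(s))=False F(s)=True s=True
s_2={p,q,r,s}: X(G(F(s)))=False G(F(s))=False F(s)=True s=True
s_3={p,r,s}: X(G(F(s)))=False G(F(s))=False F(s)=True s=True
s_4={r,s}: X(G(F(s)))=False G(F(s))=False F(s)=True s=True
s_5={p,r}: X(G(F(s)))=False G(F(s))=False F(s)=False s=False
s_6={p,q,r}: X(G(F(s)))=False G(F(s))=False F(s)=False s=False
s_7={r}: X(G(F(s)))=False G(F(s))=False F(s)=False s=False
Evaluating at position 6: result = False

Answer: false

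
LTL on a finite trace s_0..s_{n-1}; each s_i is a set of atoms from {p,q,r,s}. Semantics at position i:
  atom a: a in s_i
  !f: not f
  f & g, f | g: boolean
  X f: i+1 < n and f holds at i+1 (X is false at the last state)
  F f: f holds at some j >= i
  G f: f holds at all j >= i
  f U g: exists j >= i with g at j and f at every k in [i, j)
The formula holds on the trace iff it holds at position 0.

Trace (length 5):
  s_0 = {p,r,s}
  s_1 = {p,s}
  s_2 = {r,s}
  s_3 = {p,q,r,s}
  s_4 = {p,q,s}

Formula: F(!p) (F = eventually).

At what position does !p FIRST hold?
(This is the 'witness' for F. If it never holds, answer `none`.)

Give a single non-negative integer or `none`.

s_0={p,r,s}: !p=False p=True
s_1={p,s}: !p=False p=True
s_2={r,s}: !p=True p=False
s_3={p,q,r,s}: !p=False p=True
s_4={p,q,s}: !p=False p=True
F(!p) holds; first witness at position 2.

Answer: 2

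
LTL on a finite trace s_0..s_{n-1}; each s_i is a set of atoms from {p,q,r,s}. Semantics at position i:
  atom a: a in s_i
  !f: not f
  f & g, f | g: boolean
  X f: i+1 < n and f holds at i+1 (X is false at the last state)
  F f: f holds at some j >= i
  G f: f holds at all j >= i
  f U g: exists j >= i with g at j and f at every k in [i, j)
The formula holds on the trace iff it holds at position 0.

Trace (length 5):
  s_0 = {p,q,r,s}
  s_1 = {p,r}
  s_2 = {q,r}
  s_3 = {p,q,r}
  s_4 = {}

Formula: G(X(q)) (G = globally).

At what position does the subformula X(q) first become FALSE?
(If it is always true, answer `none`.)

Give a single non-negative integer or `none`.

s_0={p,q,r,s}: X(q)=False q=True
s_1={p,r}: X(q)=True q=False
s_2={q,r}: X(q)=True q=True
s_3={p,q,r}: X(q)=False q=True
s_4={}: X(q)=False q=False
G(X(q)) holds globally = False
First violation at position 0.

Answer: 0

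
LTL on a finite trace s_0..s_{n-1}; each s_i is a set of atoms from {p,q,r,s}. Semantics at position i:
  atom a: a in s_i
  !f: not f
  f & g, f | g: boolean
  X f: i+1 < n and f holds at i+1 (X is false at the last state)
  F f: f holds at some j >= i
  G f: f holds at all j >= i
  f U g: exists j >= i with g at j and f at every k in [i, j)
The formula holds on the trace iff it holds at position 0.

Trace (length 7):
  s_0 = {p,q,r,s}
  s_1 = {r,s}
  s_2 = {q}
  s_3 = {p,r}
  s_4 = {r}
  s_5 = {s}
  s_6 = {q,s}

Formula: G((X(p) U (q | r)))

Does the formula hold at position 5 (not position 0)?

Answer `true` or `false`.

s_0={p,q,r,s}: G((X(p) U (q | r)))=False (X(p) U (q | r))=True X(p)=False p=True (q | r)=True q=True r=True
s_1={r,s}: G((X(p) U (q | r)))=False (X(p) U (q | r))=True X(p)=False p=False (q | r)=True q=False r=True
s_2={q}: G((X(p) U (q | r)))=False (X(p) U (q | r))=True X(p)=True p=False (q | r)=True q=True r=False
s_3={p,r}: G((X(p) U (q | r)))=False (X(p) U (q | r))=True X(p)=False p=True (q | r)=True q=False r=True
s_4={r}: G((X(p) U (q | r)))=False (X(p) U (q | r))=True X(p)=False p=False (q | r)=True q=False r=True
s_5={s}: G((X(p) U (q | r)))=False (X(p) U (q | r))=False X(p)=False p=False (q | r)=False q=False r=False
s_6={q,s}: G((X(p) U (q | r)))=True (X(p) U (q | r))=True X(p)=False p=False (q | r)=True q=True r=False
Evaluating at position 5: result = False

Answer: false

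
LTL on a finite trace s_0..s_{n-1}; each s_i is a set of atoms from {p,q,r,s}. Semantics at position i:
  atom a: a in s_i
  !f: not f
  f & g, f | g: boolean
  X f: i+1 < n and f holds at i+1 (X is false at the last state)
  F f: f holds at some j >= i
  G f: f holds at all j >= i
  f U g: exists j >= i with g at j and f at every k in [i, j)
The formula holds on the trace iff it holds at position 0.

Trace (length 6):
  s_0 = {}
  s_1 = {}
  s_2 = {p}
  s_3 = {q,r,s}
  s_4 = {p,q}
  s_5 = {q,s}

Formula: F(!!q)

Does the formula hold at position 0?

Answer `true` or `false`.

s_0={}: F(!!q)=True !!q=False !q=True q=False
s_1={}: F(!!q)=True !!q=False !q=True q=False
s_2={p}: F(!!q)=True !!q=False !q=True q=False
s_3={q,r,s}: F(!!q)=True !!q=True !q=False q=True
s_4={p,q}: F(!!q)=True !!q=True !q=False q=True
s_5={q,s}: F(!!q)=True !!q=True !q=False q=True

Answer: true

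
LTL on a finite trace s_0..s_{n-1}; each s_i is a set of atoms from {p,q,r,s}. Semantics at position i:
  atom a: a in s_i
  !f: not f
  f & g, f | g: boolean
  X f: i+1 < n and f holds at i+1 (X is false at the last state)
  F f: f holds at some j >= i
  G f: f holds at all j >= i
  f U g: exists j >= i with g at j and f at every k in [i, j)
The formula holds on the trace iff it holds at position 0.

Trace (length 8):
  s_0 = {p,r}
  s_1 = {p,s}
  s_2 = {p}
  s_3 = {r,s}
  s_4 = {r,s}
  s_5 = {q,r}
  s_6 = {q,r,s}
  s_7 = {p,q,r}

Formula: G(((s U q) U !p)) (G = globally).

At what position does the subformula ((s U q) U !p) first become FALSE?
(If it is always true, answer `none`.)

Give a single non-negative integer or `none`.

s_0={p,r}: ((s U q) U !p)=False (s U q)=False s=False q=False !p=False p=True
s_1={p,s}: ((s U q) U !p)=False (s U q)=False s=True q=False !p=False p=True
s_2={p}: ((s U q) U !p)=False (s U q)=False s=False q=False !p=False p=True
s_3={r,s}: ((s U q) U !p)=True (s U q)=True s=True q=False !p=True p=False
s_4={r,s}: ((s U q) U !p)=True (s U q)=True s=True q=False !p=True p=False
s_5={q,r}: ((s U q) U !p)=True (s U q)=True s=False q=True !p=True p=False
s_6={q,r,s}: ((s U q) U !p)=True (s U q)=True s=True q=True !p=True p=False
s_7={p,q,r}: ((s U q) U !p)=False (s U q)=True s=False q=True !p=False p=True
G(((s U q) U !p)) holds globally = False
First violation at position 0.

Answer: 0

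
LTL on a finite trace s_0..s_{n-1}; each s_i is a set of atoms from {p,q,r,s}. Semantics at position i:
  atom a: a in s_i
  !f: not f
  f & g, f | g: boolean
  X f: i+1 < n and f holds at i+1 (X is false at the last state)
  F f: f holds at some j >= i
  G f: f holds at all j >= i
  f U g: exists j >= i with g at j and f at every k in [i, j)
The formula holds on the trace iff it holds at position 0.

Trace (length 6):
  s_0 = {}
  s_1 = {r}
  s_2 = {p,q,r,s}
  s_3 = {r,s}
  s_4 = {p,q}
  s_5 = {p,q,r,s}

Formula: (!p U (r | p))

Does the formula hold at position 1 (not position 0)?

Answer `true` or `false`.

Answer: true

Derivation:
s_0={}: (!p U (r | p))=True !p=True p=False (r | p)=False r=False
s_1={r}: (!p U (r | p))=True !p=True p=False (r | p)=True r=True
s_2={p,q,r,s}: (!p U (r | p))=True !p=False p=True (r | p)=True r=True
s_3={r,s}: (!p U (r | p))=True !p=True p=False (r | p)=True r=True
s_4={p,q}: (!p U (r | p))=True !p=False p=True (r | p)=True r=False
s_5={p,q,r,s}: (!p U (r | p))=True !p=False p=True (r | p)=True r=True
Evaluating at position 1: result = True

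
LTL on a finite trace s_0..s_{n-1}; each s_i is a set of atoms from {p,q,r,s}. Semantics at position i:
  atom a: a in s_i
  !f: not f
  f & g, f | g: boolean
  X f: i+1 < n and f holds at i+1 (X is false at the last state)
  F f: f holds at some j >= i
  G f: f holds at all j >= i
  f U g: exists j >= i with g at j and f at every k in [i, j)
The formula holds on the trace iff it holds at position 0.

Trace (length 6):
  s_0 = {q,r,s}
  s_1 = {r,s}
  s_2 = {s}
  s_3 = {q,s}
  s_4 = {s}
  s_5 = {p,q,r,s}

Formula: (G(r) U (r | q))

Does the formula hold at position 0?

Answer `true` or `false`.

Answer: true

Derivation:
s_0={q,r,s}: (G(r) U (r | q))=True G(r)=False r=True (r | q)=True q=True
s_1={r,s}: (G(r) U (r | q))=True G(r)=False r=True (r | q)=True q=False
s_2={s}: (G(r) U (r | q))=False G(r)=False r=False (r | q)=False q=False
s_3={q,s}: (G(r) U (r | q))=True G(r)=False r=False (r | q)=True q=True
s_4={s}: (G(r) U (r | q))=False G(r)=False r=False (r | q)=False q=False
s_5={p,q,r,s}: (G(r) U (r | q))=True G(r)=True r=True (r | q)=True q=True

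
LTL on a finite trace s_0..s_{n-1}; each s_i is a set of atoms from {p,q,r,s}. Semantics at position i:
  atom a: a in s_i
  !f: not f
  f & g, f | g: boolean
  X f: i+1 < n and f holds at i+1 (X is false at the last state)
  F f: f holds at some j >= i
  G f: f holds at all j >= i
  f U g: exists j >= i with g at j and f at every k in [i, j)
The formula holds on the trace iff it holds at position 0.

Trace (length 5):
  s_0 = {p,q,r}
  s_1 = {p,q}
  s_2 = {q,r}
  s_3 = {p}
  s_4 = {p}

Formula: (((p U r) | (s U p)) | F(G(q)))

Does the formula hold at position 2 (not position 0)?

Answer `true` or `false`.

s_0={p,q,r}: (((p U r) | (s U p)) | F(G(q)))=True ((p U r) | (s U p))=True (p U r)=True p=True r=True (s U p)=True s=False F(G(q))=False G(q)=False q=True
s_1={p,q}: (((p U r) | (s U p)) | F(G(q)))=True ((p U r) | (s U p))=True (p U r)=True p=True r=False (s U p)=True s=False F(G(q))=False G(q)=False q=True
s_2={q,r}: (((p U r) | (s U p)) | F(G(q)))=True ((p U r) | (s U p))=True (p U r)=True p=False r=True (s U p)=False s=False F(G(q))=False G(q)=False q=True
s_3={p}: (((p U r) | (s U p)) | F(G(q)))=True ((p U r) | (s U p))=True (p U r)=False p=True r=False (s U p)=True s=False F(G(q))=False G(q)=False q=False
s_4={p}: (((p U r) | (s U p)) | F(G(q)))=True ((p U r) | (s U p))=True (p U r)=False p=True r=False (s U p)=True s=False F(G(q))=False G(q)=False q=False
Evaluating at position 2: result = True

Answer: true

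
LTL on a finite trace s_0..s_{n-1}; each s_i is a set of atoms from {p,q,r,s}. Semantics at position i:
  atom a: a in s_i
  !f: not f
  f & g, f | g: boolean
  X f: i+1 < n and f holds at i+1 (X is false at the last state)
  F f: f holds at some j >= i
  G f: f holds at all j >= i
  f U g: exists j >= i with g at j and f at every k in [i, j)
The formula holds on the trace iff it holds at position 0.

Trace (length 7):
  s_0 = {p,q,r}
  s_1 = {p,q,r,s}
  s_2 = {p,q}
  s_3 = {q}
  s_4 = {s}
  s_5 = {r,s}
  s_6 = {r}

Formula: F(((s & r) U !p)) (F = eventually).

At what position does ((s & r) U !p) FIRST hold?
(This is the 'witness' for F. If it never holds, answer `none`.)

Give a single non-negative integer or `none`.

s_0={p,q,r}: ((s & r) U !p)=False (s & r)=False s=False r=True !p=False p=True
s_1={p,q,r,s}: ((s & r) U !p)=False (s & r)=True s=True r=True !p=False p=True
s_2={p,q}: ((s & r) U !p)=False (s & r)=False s=False r=False !p=False p=True
s_3={q}: ((s & r) U !p)=True (s & r)=False s=False r=False !p=True p=False
s_4={s}: ((s & r) U !p)=True (s & r)=False s=True r=False !p=True p=False
s_5={r,s}: ((s & r) U !p)=True (s & r)=True s=True r=True !p=True p=False
s_6={r}: ((s & r) U !p)=True (s & r)=False s=False r=True !p=True p=False
F(((s & r) U !p)) holds; first witness at position 3.

Answer: 3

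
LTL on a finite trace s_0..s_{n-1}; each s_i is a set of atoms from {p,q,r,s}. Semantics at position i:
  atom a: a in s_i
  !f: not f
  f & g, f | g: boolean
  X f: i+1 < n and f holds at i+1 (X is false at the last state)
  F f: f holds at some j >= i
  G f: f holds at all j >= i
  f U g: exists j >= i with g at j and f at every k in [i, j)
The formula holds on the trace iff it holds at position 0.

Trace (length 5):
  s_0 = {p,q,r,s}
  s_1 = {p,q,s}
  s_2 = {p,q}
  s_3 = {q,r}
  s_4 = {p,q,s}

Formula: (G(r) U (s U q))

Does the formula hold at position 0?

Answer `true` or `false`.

s_0={p,q,r,s}: (G(r) U (s U q))=True G(r)=False r=True (s U q)=True s=True q=True
s_1={p,q,s}: (G(r) U (s U q))=True G(r)=False r=False (s U q)=True s=True q=True
s_2={p,q}: (G(r) U (s U q))=True G(r)=False r=False (s U q)=True s=False q=True
s_3={q,r}: (G(r) U (s U q))=True G(r)=False r=True (s U q)=True s=False q=True
s_4={p,q,s}: (G(r) U (s U q))=True G(r)=False r=False (s U q)=True s=True q=True

Answer: true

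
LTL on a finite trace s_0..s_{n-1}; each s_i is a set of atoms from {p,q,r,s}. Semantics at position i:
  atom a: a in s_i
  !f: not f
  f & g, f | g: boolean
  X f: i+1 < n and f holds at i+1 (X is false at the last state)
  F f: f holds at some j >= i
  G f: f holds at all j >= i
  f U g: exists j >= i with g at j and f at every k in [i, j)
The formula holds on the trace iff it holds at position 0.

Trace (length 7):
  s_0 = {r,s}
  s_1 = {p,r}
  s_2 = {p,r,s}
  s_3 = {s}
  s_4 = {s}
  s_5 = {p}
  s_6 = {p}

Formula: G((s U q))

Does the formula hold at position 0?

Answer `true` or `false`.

Answer: false

Derivation:
s_0={r,s}: G((s U q))=False (s U q)=False s=True q=False
s_1={p,r}: G((s U q))=False (s U q)=False s=False q=False
s_2={p,r,s}: G((s U q))=False (s U q)=False s=True q=False
s_3={s}: G((s U q))=False (s U q)=False s=True q=False
s_4={s}: G((s U q))=False (s U q)=False s=True q=False
s_5={p}: G((s U q))=False (s U q)=False s=False q=False
s_6={p}: G((s U q))=False (s U q)=False s=False q=False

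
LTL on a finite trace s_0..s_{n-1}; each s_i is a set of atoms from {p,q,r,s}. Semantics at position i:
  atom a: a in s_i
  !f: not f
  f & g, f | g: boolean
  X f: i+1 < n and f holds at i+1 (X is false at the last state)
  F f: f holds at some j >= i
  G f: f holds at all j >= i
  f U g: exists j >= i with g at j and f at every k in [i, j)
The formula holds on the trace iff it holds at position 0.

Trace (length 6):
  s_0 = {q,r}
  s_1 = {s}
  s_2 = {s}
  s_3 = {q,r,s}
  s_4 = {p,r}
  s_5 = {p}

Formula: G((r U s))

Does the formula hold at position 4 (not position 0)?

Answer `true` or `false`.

Answer: false

Derivation:
s_0={q,r}: G((r U s))=False (r U s)=True r=True s=False
s_1={s}: G((r U s))=False (r U s)=True r=False s=True
s_2={s}: G((r U s))=False (r U s)=True r=False s=True
s_3={q,r,s}: G((r U s))=False (r U s)=True r=True s=True
s_4={p,r}: G((r U s))=False (r U s)=False r=True s=False
s_5={p}: G((r U s))=False (r U s)=False r=False s=False
Evaluating at position 4: result = False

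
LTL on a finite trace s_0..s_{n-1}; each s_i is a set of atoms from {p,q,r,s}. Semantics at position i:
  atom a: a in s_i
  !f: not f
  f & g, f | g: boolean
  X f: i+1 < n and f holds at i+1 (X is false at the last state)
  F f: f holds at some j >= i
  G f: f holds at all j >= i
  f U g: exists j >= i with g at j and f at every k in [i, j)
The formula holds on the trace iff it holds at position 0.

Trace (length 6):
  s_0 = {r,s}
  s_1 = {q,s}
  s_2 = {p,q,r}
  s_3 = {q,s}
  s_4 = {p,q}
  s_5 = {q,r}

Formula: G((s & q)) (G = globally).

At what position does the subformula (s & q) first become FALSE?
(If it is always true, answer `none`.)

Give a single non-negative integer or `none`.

Answer: 0

Derivation:
s_0={r,s}: (s & q)=False s=True q=False
s_1={q,s}: (s & q)=True s=True q=True
s_2={p,q,r}: (s & q)=False s=False q=True
s_3={q,s}: (s & q)=True s=True q=True
s_4={p,q}: (s & q)=False s=False q=True
s_5={q,r}: (s & q)=False s=False q=True
G((s & q)) holds globally = False
First violation at position 0.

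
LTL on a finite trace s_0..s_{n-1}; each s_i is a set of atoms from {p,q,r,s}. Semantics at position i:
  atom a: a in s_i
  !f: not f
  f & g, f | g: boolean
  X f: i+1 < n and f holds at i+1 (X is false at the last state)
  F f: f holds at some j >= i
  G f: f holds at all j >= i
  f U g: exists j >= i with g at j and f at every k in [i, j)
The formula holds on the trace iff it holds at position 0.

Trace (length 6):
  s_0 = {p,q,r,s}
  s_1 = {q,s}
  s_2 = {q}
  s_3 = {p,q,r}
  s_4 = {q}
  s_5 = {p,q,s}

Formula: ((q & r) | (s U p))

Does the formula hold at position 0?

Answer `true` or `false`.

Answer: true

Derivation:
s_0={p,q,r,s}: ((q & r) | (s U p))=True (q & r)=True q=True r=True (s U p)=True s=True p=True
s_1={q,s}: ((q & r) | (s U p))=False (q & r)=False q=True r=False (s U p)=False s=True p=False
s_2={q}: ((q & r) | (s U p))=False (q & r)=False q=True r=False (s U p)=False s=False p=False
s_3={p,q,r}: ((q & r) | (s U p))=True (q & r)=True q=True r=True (s U p)=True s=False p=True
s_4={q}: ((q & r) | (s U p))=False (q & r)=False q=True r=False (s U p)=False s=False p=False
s_5={p,q,s}: ((q & r) | (s U p))=True (q & r)=False q=True r=False (s U p)=True s=True p=True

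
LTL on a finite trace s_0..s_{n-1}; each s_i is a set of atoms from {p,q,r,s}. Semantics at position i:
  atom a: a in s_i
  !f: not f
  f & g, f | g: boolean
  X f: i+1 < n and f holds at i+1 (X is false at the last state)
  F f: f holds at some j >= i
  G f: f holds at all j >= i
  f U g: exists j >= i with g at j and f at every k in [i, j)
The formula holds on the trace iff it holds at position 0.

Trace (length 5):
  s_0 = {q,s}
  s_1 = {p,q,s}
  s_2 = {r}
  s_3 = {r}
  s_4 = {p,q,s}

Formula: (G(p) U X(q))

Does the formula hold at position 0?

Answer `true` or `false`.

Answer: true

Derivation:
s_0={q,s}: (G(p) U X(q))=True G(p)=False p=False X(q)=True q=True
s_1={p,q,s}: (G(p) U X(q))=False G(p)=False p=True X(q)=False q=True
s_2={r}: (G(p) U X(q))=False G(p)=False p=False X(q)=False q=False
s_3={r}: (G(p) U X(q))=True G(p)=False p=False X(q)=True q=False
s_4={p,q,s}: (G(p) U X(q))=False G(p)=True p=True X(q)=False q=True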